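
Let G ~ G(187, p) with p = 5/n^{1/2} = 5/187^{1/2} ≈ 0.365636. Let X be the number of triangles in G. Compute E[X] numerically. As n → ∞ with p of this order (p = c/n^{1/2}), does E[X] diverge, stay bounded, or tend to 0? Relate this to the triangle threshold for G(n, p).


Number of potential triangles: C(187, 3) = 1072445.
Each occurs with probability p³ ≈ (0.365636)³ ≈ 4.88818465e-02.
By linearity: E[X] = C(187, 3)·p³ ≈ 1072445 · 4.88818465e-02 ≈ 52423.091905.
Since α = 1/2 < 1, p = c/n^{1/2} ≫ 1/n is above the triangle threshold p ~ 1/n. Asymptotically E[X] ~ (c³/6)·n^{3(1−α)} = (5³/6)·n^{1.5} → ∞; triangles are abundant w.h.p.

E[X] ≈ 52423.091905; in regime p = Θ(1/n^{1/2}) E[X] diverges (above the triangle threshold p ~ 1/n).


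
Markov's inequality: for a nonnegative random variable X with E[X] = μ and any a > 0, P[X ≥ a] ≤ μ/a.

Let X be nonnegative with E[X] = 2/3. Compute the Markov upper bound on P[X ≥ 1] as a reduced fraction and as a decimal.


μ = E[X] = 2/3, a = 1.
Markov: P[X ≥ 1] ≤ μ/a = (2/3)/1 = 2/3.
Numerically: ≈ 0.6667.
(Since a = 1 > μ = 0.6667, the bound 2/3 is < 1 and informative.)

P[X ≥ 1] ≤ 2/3 ≈ 0.6667.


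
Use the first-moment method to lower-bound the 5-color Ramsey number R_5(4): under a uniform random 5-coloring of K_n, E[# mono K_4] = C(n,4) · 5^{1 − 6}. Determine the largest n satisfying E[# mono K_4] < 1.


We need C(n, 4) · 5^{1 − 6} < 1, i.e. C(n, 4) < 5^{6 − 1} = 3125.
Check values of n near the boundary:
  n = 16: C(16, 4) = 1820; 1820 < 3125? YES
  n = 17: C(17, 4) = 2380; 2380 < 3125? YES
  n = 18: C(18, 4) = 3060; 3060 < 3125? YES
  n = 19: C(19, 4) = 3876; 3876 < 3125? NO
  n = 20: C(20, 4) = 4845; 4845 < 3125? NO
The largest n with C(n, 4) < 3125 is n = 18 (where E[X] = 612/625 ≈ 0.979). Hence R_5(4) > 18, i.e. R_5(4) ≥ 19.

Largest n = 18; hence R_5(4) > 18.


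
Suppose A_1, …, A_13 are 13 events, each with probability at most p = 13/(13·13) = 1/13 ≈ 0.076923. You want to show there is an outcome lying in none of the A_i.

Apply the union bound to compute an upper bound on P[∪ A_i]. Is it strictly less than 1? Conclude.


Union bound: P[∪_{i=1}^{13} A_i] ≤ Σ_i P[A_i] ≤ 13·p = 13·(1/13) = 1.
Numerically: 1 ≈ 1.000000.
Is 1 < 1? NO.
Since the bound 1 is ≥ 1, the union bound is uninformative here; it does NOT by itself certify existence.

13·p = 1 ≈ 1.000000; existence NOT certified by the union bound.


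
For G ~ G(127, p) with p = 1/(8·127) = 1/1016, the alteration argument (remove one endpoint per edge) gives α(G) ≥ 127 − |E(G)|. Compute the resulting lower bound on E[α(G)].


E[|E(G)|] = C(127, 2)·p = 8001 · (1/1016) = 63/8.
E[α(G)] ≥ n − E[|E(G)|] = 127 − 63/8 = 953/8.
Numerically: ≈ 119.125.
(This is only a lower bound; the true E[α(G)] may be larger.)

E[α(G)] ≥ 953/8 ≈ 119.125.


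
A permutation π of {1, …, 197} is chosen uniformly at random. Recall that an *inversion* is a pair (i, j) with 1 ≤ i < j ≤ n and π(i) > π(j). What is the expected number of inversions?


Write X = Σ X_I over the C(197, 2) = 19306 pairs i < j, with X_I the indicator of one inversion.
There are 19306 indicators.
For each fixed pair i < j, the values π(i) and π(j) are two distinct elements of {1, …, 197} in uniformly random order; by symmetry P[π(i) > π(j)] = 1/2.
By linearity: E[X] = 19306 · (1/2) = C(197, 2) · (1/2) = 19306/2 = 9653 ≈ 9653.000.

E[X] = 9653 = 9653.000.


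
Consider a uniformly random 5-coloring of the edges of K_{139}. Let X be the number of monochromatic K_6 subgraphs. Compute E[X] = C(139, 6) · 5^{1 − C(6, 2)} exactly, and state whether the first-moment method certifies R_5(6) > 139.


E[X] = C(139, 6) · 5^{1 − 15} = 8979650478 · 5^{−14} = 8979650478/6103515625.
As a reduced fraction: E[X] = 8979650478/6103515625 ≈ 1.47123.
Is E[X] < 1? NO.
Since E[X] ≥ 1, the first-moment bound is inconclusive at n = 139; it does NOT by itself certify R_5(6) > 139.

E[X] = 8979650478/6103515625 ≈ 1.47123; E[X] ≥ 1; first-moment method inconclusive here.


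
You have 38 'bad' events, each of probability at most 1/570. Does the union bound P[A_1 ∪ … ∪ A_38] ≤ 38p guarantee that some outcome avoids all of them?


Union bound: P[∪_{i=1}^{38} A_i] ≤ Σ_i P[A_i] ≤ 38·p = 38·(1/570) = 1/15.
Numerically: 1/15 ≈ 0.066667.
Is 1/15 < 1? YES.
Since P[∪ A_i] ≤ 1/15 < 1, the complement has P[∩ A_i^c] ≥ 1 − 1/15 = 14/15 > 0, so some outcome avoids every A_i.

38·p = 1/15 ≈ 0.066667; existence CERTIFIED by the union bound.


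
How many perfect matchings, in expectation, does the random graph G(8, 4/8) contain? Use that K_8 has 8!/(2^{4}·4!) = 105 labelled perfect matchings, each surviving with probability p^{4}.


K_8 has 8!/(2^{4}·4!) = 105 labelled perfect matchings.
For each such perfect matching H, let X_H = 1 if all 4 edges of H are present in G. Then P[X_H = 1] = p^{4} = (1/2)^{4} = 1/16.
By linearity of expectation: E[X] = Σ_H E[X_H] = 105 · p^{4} = 105 · 1/16 = 105/16.
Numerically: E[X] ≈ 6.5625.

E[X] = 105 · (1/2)^{4} = 105/16 ≈ 6.5625.


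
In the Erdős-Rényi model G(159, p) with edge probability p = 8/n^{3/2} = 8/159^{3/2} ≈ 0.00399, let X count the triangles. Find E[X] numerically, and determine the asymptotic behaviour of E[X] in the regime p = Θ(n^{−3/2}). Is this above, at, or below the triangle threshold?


Number of potential triangles: C(159, 3) = 657359.
Each occurs with probability p³ ≈ (0.00399)³ ≈ 6.35306e-08.
By linearity: E[X] = C(159, 3)·p³ ≈ 657359 · 6.35306e-08 ≈ 0.042.
Since α = 3/2 > 1, p = c/n^{3/2} = o(1/n) is below the triangle threshold p ~ 1/n. Asymptotically E[X] ~ (c³/6)·n^{3(1−α)} = (8³/6)·n^{-1.5} → 0, so by Markov's inequality G has no triangles w.h.p.

E[X] ≈ 0.042; in regime p = Θ(1/n^{3/2}) E[X] tends to 0 (below the triangle threshold p ~ 1/n).


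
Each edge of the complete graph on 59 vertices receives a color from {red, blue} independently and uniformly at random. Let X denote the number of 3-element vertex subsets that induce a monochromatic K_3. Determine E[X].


Let X = Σ_S X_S over the C(59, 3) = 32509 subsets S of size 3, where X_S = 1 if the K_3 on S is monochromatic.
For a fixed S, the K_3 on S has C(3, 2) = 3 edges. P[all 3 edges red] = (1/2)^3, and likewise for blue, so P[monochromatic] = 2·(1/2)^3 = 2^{1 − 3} = 1/4.
By linearity: E[X] = C(59, 3) · 2^{1 − 3} = 32509 · 1/4 = 32509/4.
Numerically: E[X] ≈ 8127.250000.

E[X] = C(59,3)·2^(1−C(3,2)) = 32509/4 ≈ 8127.250000.


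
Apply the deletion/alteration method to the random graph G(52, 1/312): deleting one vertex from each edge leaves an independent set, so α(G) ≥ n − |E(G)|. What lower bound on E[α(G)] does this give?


E[|E(G)|] = C(52, 2)·p = 1326 · (1/312) = 17/4.
E[α(G)] ≥ n − E[|E(G)|] = 52 − 17/4 = 191/4.
Numerically: ≈ 47.7500.
(This is only a lower bound; the true E[α(G)] may be larger.)

E[α(G)] ≥ 191/4 ≈ 47.7500.


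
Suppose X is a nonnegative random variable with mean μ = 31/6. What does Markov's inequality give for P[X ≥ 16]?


μ = E[X] = 31/6, a = 16.
Markov: P[X ≥ 16] ≤ μ/a = (31/6)/16 = 31/96.
Numerically: ≈ 0.3229.
(Since a = 16 > μ = 5.1667, the bound 31/96 is < 1 and informative.)

P[X ≥ 16] ≤ 31/96 ≈ 0.3229.


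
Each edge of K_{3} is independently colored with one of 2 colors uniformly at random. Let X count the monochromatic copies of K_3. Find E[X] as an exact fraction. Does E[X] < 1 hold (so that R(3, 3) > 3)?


E[X] = C(3, 3) · 2^{1 − 3} = 1 · 2^{−2} = 1/4.
As a reduced fraction: E[X] = 1/4 ≈ 0.2500000.
Is E[X] < 1? YES.
Since E[X] < 1, there exists a 2-coloring of K_{3} with no monochromatic K_3; hence R(3, 3) > 3.

E[X] = 1/4 ≈ 0.2500000; E[X] < 1, so R(3, 3) > 3.


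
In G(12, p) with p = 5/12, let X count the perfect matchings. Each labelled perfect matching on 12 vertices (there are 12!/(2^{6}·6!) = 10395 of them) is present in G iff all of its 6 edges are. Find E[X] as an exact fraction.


K_12 has 12!/(2^{6}·6!) = 10395 labelled perfect matchings.
For each such perfect matching H, let X_H = 1 if all 6 edges of H are present in G. Then P[X_H = 1] = p^{6} = (5/12)^{6} = 15625/2985984.
Summing the indicators: E[X] = Σ_H E[X_H] = 10395 · p^{6} = 10395 · 15625/2985984 = 6015625/110592.
Numerically: E[X] ≈ 54.3948.

E[X] = 10395 · (5/12)^{6} = 6015625/110592 ≈ 54.3948.


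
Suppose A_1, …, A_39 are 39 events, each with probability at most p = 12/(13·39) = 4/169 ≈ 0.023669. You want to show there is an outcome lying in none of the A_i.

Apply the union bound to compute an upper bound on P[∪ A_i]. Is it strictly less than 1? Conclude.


Union bound: P[∪_{i=1}^{39} A_i] ≤ Σ_i P[A_i] ≤ 39·p = 39·(4/169) = 12/13.
Numerically: 12/13 ≈ 0.923077.
Is 12/13 < 1? YES.
Since P[∪ A_i] ≤ 12/13 < 1, the complement has P[∩ A_i^c] ≥ 1 − 12/13 = 1/13 > 0, so some outcome avoids every A_i.

39·p = 12/13 ≈ 0.923077; existence CERTIFIED by the union bound.


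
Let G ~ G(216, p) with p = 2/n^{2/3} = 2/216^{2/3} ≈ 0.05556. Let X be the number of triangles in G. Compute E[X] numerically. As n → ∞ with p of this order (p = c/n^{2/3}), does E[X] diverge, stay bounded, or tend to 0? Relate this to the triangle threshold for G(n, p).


Number of potential triangles: C(216, 3) = 1656360.
Each occurs with probability p³ ≈ (0.05556)³ ≈ 1.714678e-04.
By linearity: E[X] = C(216, 3)·p³ ≈ 1656360 · 1.714678e-04 ≈ 284.0123.
Since α = 2/3 < 1, p = c/n^{2/3} ≫ 1/n is above the triangle threshold p ~ 1/n. Asymptotically E[X] ~ (c³/6)·n^{3(1−α)} = (2³/6)·n^{1} → ∞; triangles are abundant w.h.p.

E[X] ≈ 284.0123; in regime p = Θ(1/n^{2/3}) E[X] diverges (above the triangle threshold p ~ 1/n).


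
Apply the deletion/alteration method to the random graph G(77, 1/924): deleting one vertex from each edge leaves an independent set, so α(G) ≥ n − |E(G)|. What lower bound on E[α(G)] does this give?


E[|E(G)|] = C(77, 2)·p = 2926 · (1/924) = 19/6.
E[α(G)] ≥ n − E[|E(G)|] = 77 − 19/6 = 443/6.
Numerically: ≈ 73.8333.
(This is only a lower bound; the true E[α(G)] may be larger.)

E[α(G)] ≥ 443/6 ≈ 73.8333.


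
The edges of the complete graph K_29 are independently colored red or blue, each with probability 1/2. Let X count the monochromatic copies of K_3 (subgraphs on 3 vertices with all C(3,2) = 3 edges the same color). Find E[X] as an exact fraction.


Let X = Σ_S X_S over the C(29, 3) = 3654 subsets S of size 3, where X_S = 1 if the K_3 on S is monochromatic.
For a fixed S, the K_3 on S has C(3, 2) = 3 edges. P[all 3 edges red] = (1/2)^3, and likewise for blue, so P[monochromatic] = 2·(1/2)^3 = 2^{1 − 3} = 1/4.
By linearity: E[X] = C(29, 3) · 2^{1 − 3} = 3654 · 1/4 = 1827/2.
Numerically: E[X] ≈ 913.50000.

E[X] = C(29,3)·2^(1−C(3,2)) = 1827/2 ≈ 913.50000.


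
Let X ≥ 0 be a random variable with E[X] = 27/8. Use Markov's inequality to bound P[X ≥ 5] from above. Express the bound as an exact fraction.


μ = E[X] = 27/8, a = 5.
Markov: P[X ≥ 5] ≤ μ/a = (27/8)/5 = 27/40.
Numerically: ≈ 0.67500.
(Since a = 5 > μ = 3.37500, the bound 27/40 is < 1 and informative.)

P[X ≥ 5] ≤ 27/40 ≈ 0.67500.


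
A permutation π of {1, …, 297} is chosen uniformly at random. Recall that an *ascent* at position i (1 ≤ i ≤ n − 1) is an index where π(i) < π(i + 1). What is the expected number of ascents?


Write X = Σ X_I over i = 1, …, 296, with X_I the indicator of one ascent.
There are 296 indicators.
For each fixed i, the pair (π(i), π(i+1)) is a uniformly random ordered pair of distinct values from {1, …, 297}; by symmetry P[π(i) < π(i+1)] = 1/2.
By linearity: E[X] = 296 · (1/2) = (297 − 1) · (1/2) = 148 ≈ 148.000000.

E[X] = 148 = 148.000000.


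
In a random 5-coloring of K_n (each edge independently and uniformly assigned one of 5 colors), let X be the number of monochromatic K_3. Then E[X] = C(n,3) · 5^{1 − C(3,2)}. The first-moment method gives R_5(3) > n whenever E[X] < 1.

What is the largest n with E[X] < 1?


We need C(n, 3) · 5^{1 − 3} < 1, i.e. C(n, 3) < 5^{3 − 1} = 25.
Check values of n near the boundary:
  n = 4: C(4, 3) = 4; 4 < 25? YES
  n = 5: C(5, 3) = 10; 10 < 25? YES
  n = 6: C(6, 3) = 20; 20 < 25? YES
  n = 7: C(7, 3) = 35; 35 < 25? NO
  n = 8: C(8, 3) = 56; 56 < 25? NO
The largest n with C(n, 3) < 25 is n = 6 (where E[X] = 4/5 ≈ 0.8000000). Hence R_5(3) > 6, i.e. R_5(3) ≥ 7.

Largest n = 6; hence R_5(3) > 6.


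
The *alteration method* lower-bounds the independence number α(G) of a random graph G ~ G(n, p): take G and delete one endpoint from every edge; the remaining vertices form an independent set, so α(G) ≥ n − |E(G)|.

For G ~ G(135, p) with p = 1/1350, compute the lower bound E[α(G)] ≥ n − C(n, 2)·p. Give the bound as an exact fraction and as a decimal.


E[|E(G)|] = C(135, 2)·p = 9045 · (1/1350) = 67/10.
E[α(G)] ≥ n − E[|E(G)|] = 135 − 67/10 = 1283/10.
Numerically: ≈ 128.300000.
(This is only a lower bound; the true E[α(G)] may be larger.)

E[α(G)] ≥ 1283/10 ≈ 128.300000.


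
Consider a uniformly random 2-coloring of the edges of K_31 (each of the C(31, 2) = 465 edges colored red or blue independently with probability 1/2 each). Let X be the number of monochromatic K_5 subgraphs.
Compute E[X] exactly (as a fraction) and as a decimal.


Let X = Σ_S X_S over the C(31, 5) = 169911 subsets S of size 5, where X_S = 1 if the K_5 on S is monochromatic.
For a fixed S, the K_5 on S has C(5, 2) = 10 edges. P[all 10 edges red] = (1/2)^10, and likewise for blue, so P[monochromatic] = 2·(1/2)^10 = 2^{1 − 10} = 1/512.
By linearity: E[X] = C(31, 5) · 2^{1 − 10} = 169911 · 1/512 = 169911/512.
Numerically: E[X] ≈ 331.857422.

E[X] = C(31,5)·2^(1−C(5,2)) = 169911/512 ≈ 331.857422.


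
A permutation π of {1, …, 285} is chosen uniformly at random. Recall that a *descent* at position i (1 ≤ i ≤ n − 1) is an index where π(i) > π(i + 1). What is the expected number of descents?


Write X = Σ X_I over i = 1, …, 284, with X_I the indicator of one descent.
There are 284 indicators.
For each fixed i, the pair (π(i), π(i+1)) is a uniformly random ordered pair of distinct values from {1, …, 285}; by symmetry P[π(i) > π(i+1)] = 1/2.
By linearity: E[X] = 284 · (1/2) = (285 − 1) · (1/2) = 142 ≈ 142.000000.

E[X] = 142 = 142.000000.


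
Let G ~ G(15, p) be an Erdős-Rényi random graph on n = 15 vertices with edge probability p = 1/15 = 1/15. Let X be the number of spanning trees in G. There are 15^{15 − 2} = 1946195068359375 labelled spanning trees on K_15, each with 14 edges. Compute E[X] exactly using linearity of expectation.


K_15 has 15^{15 − 2} = 1946195068359375 labelled spanning trees.
For each such spanning tree H, let X_H = 1 if all 14 edges of H are present in G. Then P[X_H = 1] = p^{14} = (1/15)^{14} = 1/29192926025390625.
By linearity: E[X] = Σ_H E[X_H] = 1946195068359375 · p^{14} = 1946195068359375 · 1/29192926025390625 = 1/15.
Numerically: E[X] ≈ 0.0667.

E[X] = 1946195068359375 · (1/15)^{14} = 1/15 ≈ 0.0667.


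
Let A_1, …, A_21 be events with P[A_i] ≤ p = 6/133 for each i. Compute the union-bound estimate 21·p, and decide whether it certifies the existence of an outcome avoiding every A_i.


Union bound: P[∪_{i=1}^{21} A_i] ≤ Σ_i P[A_i] ≤ 21·p = 21·(6/133) = 18/19.
Numerically: 18/19 ≈ 0.9473684.
Is 18/19 < 1? YES.
Since P[∪ A_i] ≤ 18/19 < 1, the complement has P[∩ A_i^c] ≥ 1 − 18/19 = 1/19 > 0, so some outcome avoids every A_i.

21·p = 18/19 ≈ 0.9473684; existence CERTIFIED by the union bound.


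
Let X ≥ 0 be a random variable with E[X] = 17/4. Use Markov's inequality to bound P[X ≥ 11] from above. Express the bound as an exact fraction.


μ = E[X] = 17/4, a = 11.
Markov: P[X ≥ 11] ≤ μ/a = (17/4)/11 = 17/44.
Numerically: ≈ 0.386.
(Since a = 11 > μ = 4.250, the bound 17/44 is < 1 and informative.)

P[X ≥ 11] ≤ 17/44 ≈ 0.386.


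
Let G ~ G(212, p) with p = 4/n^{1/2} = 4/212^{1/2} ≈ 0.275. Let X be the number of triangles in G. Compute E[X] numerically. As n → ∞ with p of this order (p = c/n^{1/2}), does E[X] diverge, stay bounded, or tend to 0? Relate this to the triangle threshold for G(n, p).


Number of potential triangles: C(212, 3) = 1565620.
Each occurs with probability p³ ≈ (0.275)³ ≈ 2.07337e-02.
By linearity: E[X] = C(212, 3)·p³ ≈ 1565620 · 2.07337e-02 ≈ 32461.048.
Since α = 1/2 < 1, p = c/n^{1/2} ≫ 1/n is above the triangle threshold p ~ 1/n. Asymptotically E[X] ~ (c³/6)·n^{3(1−α)} = (4³/6)·n^{1.5} → ∞; triangles are abundant w.h.p.

E[X] ≈ 32461.048; in regime p = Θ(1/n^{1/2}) E[X] diverges (above the triangle threshold p ~ 1/n).


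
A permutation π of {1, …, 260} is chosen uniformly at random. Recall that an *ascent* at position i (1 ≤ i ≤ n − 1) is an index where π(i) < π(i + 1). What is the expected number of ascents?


Write X = Σ X_I over i = 1, …, 259, with X_I the indicator of one ascent.
There are 259 indicators.
For each fixed i, the pair (π(i), π(i+1)) is a uniformly random ordered pair of distinct values from {1, …, 260}; by symmetry P[π(i) < π(i+1)] = 1/2.
By linearity: E[X] = 259 · (1/2) = (260 − 1) · (1/2) = 259/2 ≈ 129.500.

E[X] = 259/2 = 129.500.


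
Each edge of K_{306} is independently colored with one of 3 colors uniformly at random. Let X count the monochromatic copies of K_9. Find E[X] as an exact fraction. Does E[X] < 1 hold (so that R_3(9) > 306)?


E[X] = C(306, 9) · 3^{1 − 36} = 57564745737892900 · 3^{−35} = 57564745737892900/50031545098999707.
As a reduced fraction: E[X] = 57564745737892900/50031545098999707 ≈ 1.1506.
Is E[X] < 1? NO.
Since E[X] ≥ 1, the first-moment bound is inconclusive at n = 306; it does NOT by itself certify R_3(9) > 306.

E[X] = 57564745737892900/50031545098999707 ≈ 1.1506; E[X] ≥ 1; first-moment method inconclusive here.


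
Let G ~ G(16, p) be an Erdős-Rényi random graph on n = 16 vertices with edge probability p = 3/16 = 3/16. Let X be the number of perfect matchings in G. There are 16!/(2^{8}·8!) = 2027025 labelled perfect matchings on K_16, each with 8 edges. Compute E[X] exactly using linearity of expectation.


K_16 has 16!/(2^{8}·8!) = 2027025 labelled perfect matchings.
For each such perfect matching H, let X_H = 1 if all 8 edges of H are present in G. Then P[X_H = 1] = p^{8} = (3/16)^{8} = 6561/4294967296.
Summing the indicators: E[X] = Σ_H E[X_H] = 2027025 · p^{8} = 2027025 · 6561/4294967296 = 13299311025/4294967296.
Numerically: E[X] ≈ 3.0965.

E[X] = 2027025 · (3/16)^{8} = 13299311025/4294967296 ≈ 3.0965.


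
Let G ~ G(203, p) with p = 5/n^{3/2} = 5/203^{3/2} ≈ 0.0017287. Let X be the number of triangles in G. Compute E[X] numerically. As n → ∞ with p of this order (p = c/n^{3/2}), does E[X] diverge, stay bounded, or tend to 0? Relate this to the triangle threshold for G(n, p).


Number of potential triangles: C(203, 3) = 1373701.
Each occurs with probability p³ ≈ (0.0017287)³ ≈ 5.1662788e-09.
By linearity: E[X] = C(203, 3)·p³ ≈ 1373701 · 5.1662788e-09 ≈ 0.00710.
Since α = 3/2 > 1, p = c/n^{3/2} = o(1/n) is below the triangle threshold p ~ 1/n. Asymptotically E[X] ~ (c³/6)·n^{3(1−α)} = (5³/6)·n^{-1.5} → 0, so by Markov's inequality G has no triangles w.h.p.

E[X] ≈ 0.00710; in regime p = Θ(1/n^{3/2}) E[X] tends to 0 (below the triangle threshold p ~ 1/n).


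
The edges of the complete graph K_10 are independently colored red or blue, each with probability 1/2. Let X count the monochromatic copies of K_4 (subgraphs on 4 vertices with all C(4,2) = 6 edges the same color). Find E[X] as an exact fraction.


Let X = Σ_S X_S over the C(10, 4) = 210 subsets S of size 4, where X_S = 1 if the K_4 on S is monochromatic.
For a fixed S, the K_4 on S has C(4, 2) = 6 edges. P[all 6 edges red] = (1/2)^6, and likewise for blue, so P[monochromatic] = 2·(1/2)^6 = 2^{1 − 6} = 1/32.
Summing: E[X] = C(10, 4) · 2^{1 − 6} = 210 · 1/32 = 105/16.
Numerically: E[X] ≈ 6.5625.

E[X] = C(10,4)·2^(1−C(4,2)) = 105/16 ≈ 6.5625.


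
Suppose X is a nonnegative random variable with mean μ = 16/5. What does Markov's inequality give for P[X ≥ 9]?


μ = E[X] = 16/5, a = 9.
Markov: P[X ≥ 9] ≤ μ/a = (16/5)/9 = 16/45.
Numerically: ≈ 0.35556.
(Since a = 9 > μ = 3.20000, the bound 16/45 is < 1 and informative.)

P[X ≥ 9] ≤ 16/45 ≈ 0.35556.


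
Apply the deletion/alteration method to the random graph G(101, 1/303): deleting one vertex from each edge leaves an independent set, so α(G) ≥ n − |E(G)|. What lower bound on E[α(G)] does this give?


E[|E(G)|] = C(101, 2)·p = 5050 · (1/303) = 50/3.
E[α(G)] ≥ n − E[|E(G)|] = 101 − 50/3 = 253/3.
Numerically: ≈ 84.33333.
(This is only a lower bound; the true E[α(G)] may be larger.)

E[α(G)] ≥ 253/3 ≈ 84.33333.


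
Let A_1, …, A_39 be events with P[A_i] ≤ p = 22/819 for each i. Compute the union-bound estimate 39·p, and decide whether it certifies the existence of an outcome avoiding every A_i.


Union bound: P[∪_{i=1}^{39} A_i] ≤ Σ_i P[A_i] ≤ 39·p = 39·(22/819) = 22/21.
Numerically: 22/21 ≈ 1.0476190.
Is 22/21 < 1? NO.
Since the bound 22/21 is ≥ 1, the union bound is uninformative here; it does NOT by itself certify existence.

39·p = 22/21 ≈ 1.0476190; existence NOT certified by the union bound.


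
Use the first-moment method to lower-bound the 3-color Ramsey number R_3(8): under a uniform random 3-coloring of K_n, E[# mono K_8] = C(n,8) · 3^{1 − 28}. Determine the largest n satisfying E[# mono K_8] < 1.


We need C(n, 8) · 3^{1 − 28} < 1, i.e. C(n, 8) < 3^{28 − 1} = 7625597484987.
Check values of n near the boundary:
  n = 154: C(154, 8) = 6521818990995; 6521818990995 < 7625597484987? YES
  n = 155: C(155, 8) = 6876747915675; 6876747915675 < 7625597484987? YES
  n = 156: C(156, 8) = 7248464019225; 7248464019225 < 7625597484987? YES
  n = 157: C(157, 8) = 7637643295425; 7637643295425 < 7625597484987? NO
The largest n with C(n, 8) < 7625597484987 is n = 156 (where E[X] = 805384891025/847288609443 ≈ 0.9505437). Hence R_3(8) > 156, i.e. R_3(8) ≥ 157.

Largest n = 156; hence R_3(8) > 156.


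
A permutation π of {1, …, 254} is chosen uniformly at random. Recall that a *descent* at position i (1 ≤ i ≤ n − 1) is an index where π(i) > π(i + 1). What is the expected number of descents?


Write X = Σ X_I over i = 1, …, 253, with X_I the indicator of one descent.
There are 253 indicators.
For each fixed i, the pair (π(i), π(i+1)) is a uniformly random ordered pair of distinct values from {1, …, 254}; by symmetry P[π(i) > π(i+1)] = 1/2.
By linearity: E[X] = 253 · (1/2) = (254 − 1) · (1/2) = 253/2 ≈ 126.5000.

E[X] = 253/2 = 126.5000.


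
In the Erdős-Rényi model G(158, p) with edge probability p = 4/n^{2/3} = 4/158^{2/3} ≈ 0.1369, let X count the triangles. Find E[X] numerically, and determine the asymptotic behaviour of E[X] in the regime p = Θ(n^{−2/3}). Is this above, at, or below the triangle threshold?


Number of potential triangles: C(158, 3) = 644956.
Each occurs with probability p³ ≈ (0.1369)³ ≈ 2.563692e-03.
By linearity: E[X] = C(158, 3)·p³ ≈ 644956 · 2.563692e-03 ≈ 1653.4684.
Since α = 2/3 < 1, p = c/n^{2/3} ≫ 1/n is above the triangle threshold p ~ 1/n. Asymptotically E[X] ~ (c³/6)·n^{3(1−α)} = (4³/6)·n^{1} → ∞; triangles are abundant w.h.p.

E[X] ≈ 1653.4684; in regime p = Θ(1/n^{2/3}) E[X] diverges (above the triangle threshold p ~ 1/n).


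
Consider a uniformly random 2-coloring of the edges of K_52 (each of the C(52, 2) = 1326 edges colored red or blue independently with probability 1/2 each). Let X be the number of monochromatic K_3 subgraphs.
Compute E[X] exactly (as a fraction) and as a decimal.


Let X = Σ_S X_S over the C(52, 3) = 22100 subsets S of size 3, where X_S = 1 if the K_3 on S is monochromatic.
For a fixed S, the K_3 on S has C(3, 2) = 3 edges. P[all 3 edges red] = (1/2)^3, and likewise for blue, so P[monochromatic] = 2·(1/2)^3 = 2^{1 − 3} = 1/4.
Summing: E[X] = C(52, 3) · 2^{1 − 3} = 22100 · 1/4 = 5525.
Numerically: E[X] ≈ 5525.0000.

E[X] = C(52,3)·2^(1−C(3,2)) = 5525 ≈ 5525.0000.


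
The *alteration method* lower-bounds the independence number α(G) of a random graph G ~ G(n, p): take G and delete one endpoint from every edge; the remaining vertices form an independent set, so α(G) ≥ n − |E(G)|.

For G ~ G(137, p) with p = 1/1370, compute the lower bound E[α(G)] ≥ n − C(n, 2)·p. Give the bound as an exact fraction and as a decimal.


E[|E(G)|] = C(137, 2)·p = 9316 · (1/1370) = 34/5.
E[α(G)] ≥ n − E[|E(G)|] = 137 − 34/5 = 651/5.
Numerically: ≈ 130.2000.
(This is only a lower bound; the true E[α(G)] may be larger.)

E[α(G)] ≥ 651/5 ≈ 130.2000.


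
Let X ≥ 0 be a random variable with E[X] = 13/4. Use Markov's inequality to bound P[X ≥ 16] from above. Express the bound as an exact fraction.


μ = E[X] = 13/4, a = 16.
Markov: P[X ≥ 16] ≤ μ/a = (13/4)/16 = 13/64.
Numerically: ≈ 0.203.
(Since a = 16 > μ = 3.250, the bound 13/64 is < 1 and informative.)

P[X ≥ 16] ≤ 13/64 ≈ 0.203.


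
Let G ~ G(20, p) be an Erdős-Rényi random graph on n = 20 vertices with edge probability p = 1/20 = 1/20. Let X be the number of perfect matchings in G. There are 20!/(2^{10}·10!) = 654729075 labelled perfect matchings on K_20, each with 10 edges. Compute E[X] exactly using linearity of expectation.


K_20 has 20!/(2^{10}·10!) = 654729075 labelled perfect matchings.
For each such perfect matching H, let X_H = 1 if all 10 edges of H are present in G. Then P[X_H = 1] = p^{10} = (1/20)^{10} = 1/10240000000000.
By linearity: E[X] = Σ_H E[X_H] = 654729075 · p^{10} = 654729075 · 1/10240000000000 = 26189163/409600000000.
Numerically: E[X] ≈ 6.3938e-05.

E[X] = 654729075 · (1/20)^{10} = 26189163/409600000000 ≈ 6.3938e-05.


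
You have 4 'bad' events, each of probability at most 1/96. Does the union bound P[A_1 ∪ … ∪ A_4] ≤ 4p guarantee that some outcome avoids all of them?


Union bound: P[∪_{i=1}^{4} A_i] ≤ Σ_i P[A_i] ≤ 4·p = 4·(1/96) = 1/24.
Numerically: 1/24 ≈ 0.042.
Is 1/24 < 1? YES.
Since P[∪ A_i] ≤ 1/24 < 1, the complement has P[∩ A_i^c] ≥ 1 − 1/24 = 23/24 > 0, so some outcome avoids every A_i.

4·p = 1/24 ≈ 0.042; existence CERTIFIED by the union bound.


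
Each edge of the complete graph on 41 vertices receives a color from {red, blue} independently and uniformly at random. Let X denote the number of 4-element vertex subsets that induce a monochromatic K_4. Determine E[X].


Let X = Σ_S X_S over the C(41, 4) = 101270 subsets S of size 4, where X_S = 1 if the K_4 on S is monochromatic.
For a fixed S, the K_4 on S has C(4, 2) = 6 edges. P[all 6 edges red] = (1/2)^6, and likewise for blue, so P[monochromatic] = 2·(1/2)^6 = 2^{1 − 6} = 1/32.
Summing: E[X] = C(41, 4) · 2^{1 − 6} = 101270 · 1/32 = 50635/16.
Numerically: E[X] ≈ 3164.6875.

E[X] = C(41,4)·2^(1−C(4,2)) = 50635/16 ≈ 3164.6875.


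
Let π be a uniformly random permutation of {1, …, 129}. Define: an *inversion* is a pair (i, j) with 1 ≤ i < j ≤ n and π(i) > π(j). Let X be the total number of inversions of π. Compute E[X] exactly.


Write X = Σ X_I over the C(129, 2) = 8256 pairs i < j, with X_I the indicator of one inversion.
There are 8256 indicators.
For each fixed pair i < j, the values π(i) and π(j) are two distinct elements of {1, …, 129} in uniformly random order; by symmetry P[π(i) > π(j)] = 1/2.
By linearity: E[X] = 8256 · (1/2) = C(129, 2) · (1/2) = 8256/2 = 4128 ≈ 4128.000.

E[X] = 4128 = 4128.000.


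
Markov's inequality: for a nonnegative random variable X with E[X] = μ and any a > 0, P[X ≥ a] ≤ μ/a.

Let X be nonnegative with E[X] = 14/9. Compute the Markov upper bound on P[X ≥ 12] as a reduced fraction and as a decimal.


μ = E[X] = 14/9, a = 12.
Markov: P[X ≥ 12] ≤ μ/a = (14/9)/12 = 7/54.
Numerically: ≈ 0.130.
(Since a = 12 > μ = 1.556, the bound 7/54 is < 1 and informative.)

P[X ≥ 12] ≤ 7/54 ≈ 0.130.


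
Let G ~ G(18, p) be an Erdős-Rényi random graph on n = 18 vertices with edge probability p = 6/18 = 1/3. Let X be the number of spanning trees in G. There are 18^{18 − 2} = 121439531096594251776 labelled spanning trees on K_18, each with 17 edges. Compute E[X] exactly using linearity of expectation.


K_18 has 18^{18 − 2} = 121439531096594251776 labelled spanning trees.
For each such spanning tree H, let X_H = 1 if all 17 edges of H are present in G. Then P[X_H = 1] = p^{17} = (1/3)^{17} = 1/129140163.
Summing the indicators: E[X] = Σ_H E[X_H] = 121439531096594251776 · p^{17} = 121439531096594251776 · 1/129140163 = 940369969152.
Numerically: E[X] ≈ 9.404e+11.

E[X] = 121439531096594251776 · (1/3)^{17} = 940369969152 ≈ 9.404e+11.


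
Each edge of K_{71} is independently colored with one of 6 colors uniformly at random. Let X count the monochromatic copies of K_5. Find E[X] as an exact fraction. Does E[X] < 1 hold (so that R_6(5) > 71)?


E[X] = C(71, 5) · 6^{1 − 10} = 13019909 · 6^{−9} = 13019909/10077696.
As a reduced fraction: E[X] = 13019909/10077696 ≈ 1.29195.
Is E[X] < 1? NO.
Since E[X] ≥ 1, the first-moment bound is inconclusive at n = 71; it does NOT by itself certify R_6(5) > 71.

E[X] = 13019909/10077696 ≈ 1.29195; E[X] ≥ 1; first-moment method inconclusive here.


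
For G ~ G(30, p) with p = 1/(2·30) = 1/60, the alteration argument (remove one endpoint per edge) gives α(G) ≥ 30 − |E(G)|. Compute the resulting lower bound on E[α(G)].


E[|E(G)|] = C(30, 2)·p = 435 · (1/60) = 29/4.
E[α(G)] ≥ n − E[|E(G)|] = 30 − 29/4 = 91/4.
Numerically: ≈ 22.750000.
(This is only a lower bound; the true E[α(G)] may be larger.)

E[α(G)] ≥ 91/4 ≈ 22.750000.


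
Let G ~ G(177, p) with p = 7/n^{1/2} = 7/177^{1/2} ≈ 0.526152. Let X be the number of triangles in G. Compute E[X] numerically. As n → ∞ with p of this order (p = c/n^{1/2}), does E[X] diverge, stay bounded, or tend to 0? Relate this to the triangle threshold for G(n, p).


Number of potential triangles: C(177, 3) = 908600.
Each occurs with probability p³ ≈ (0.526152)³ ≈ 1.45657959e-01.
By linearity: E[X] = C(177, 3)·p³ ≈ 908600 · 1.45657959e-01 ≈ 132344.821637.
Since α = 1/2 < 1, p = c/n^{1/2} ≫ 1/n is above the triangle threshold p ~ 1/n. Asymptotically E[X] ~ (c³/6)·n^{3(1−α)} = (7³/6)·n^{1.5} → ∞; triangles are abundant w.h.p.

E[X] ≈ 132344.821637; in regime p = Θ(1/n^{1/2}) E[X] diverges (above the triangle threshold p ~ 1/n).


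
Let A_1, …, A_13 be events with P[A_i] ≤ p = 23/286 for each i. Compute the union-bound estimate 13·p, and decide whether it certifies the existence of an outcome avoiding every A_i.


Union bound: P[∪_{i=1}^{13} A_i] ≤ Σ_i P[A_i] ≤ 13·p = 13·(23/286) = 23/22.
Numerically: 23/22 ≈ 1.045.
Is 23/22 < 1? NO.
Since the bound 23/22 is ≥ 1, the union bound is uninformative here; it does NOT by itself certify existence.

13·p = 23/22 ≈ 1.045; existence NOT certified by the union bound.


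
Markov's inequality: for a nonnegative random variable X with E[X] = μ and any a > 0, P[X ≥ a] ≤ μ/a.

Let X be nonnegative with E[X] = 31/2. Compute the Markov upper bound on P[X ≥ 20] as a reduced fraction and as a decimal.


μ = E[X] = 31/2, a = 20.
Markov: P[X ≥ 20] ≤ μ/a = (31/2)/20 = 31/40.
Numerically: ≈ 0.77500.
(Since a = 20 > μ = 15.50000, the bound 31/40 is < 1 and informative.)

P[X ≥ 20] ≤ 31/40 ≈ 0.77500.


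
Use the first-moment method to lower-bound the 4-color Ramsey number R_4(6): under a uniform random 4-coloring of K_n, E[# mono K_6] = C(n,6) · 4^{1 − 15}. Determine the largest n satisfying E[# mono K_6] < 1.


We need C(n, 6) · 4^{1 − 15} < 1, i.e. C(n, 6) < 4^{15 − 1} = 268435456.
Check values of n near the boundary:
  n = 77: C(77, 6) = 237093780; 237093780 < 268435456? YES
  n = 78: C(78, 6) = 256851595; 256851595 < 268435456? YES
  n = 79: C(79, 6) = 277962685; 277962685 < 268435456? NO
  n = 80: C(80, 6) = 300500200; 300500200 < 268435456? NO
  n = 81: C(81, 6) = 324540216; 324540216 < 268435456? NO
The largest n with C(n, 6) < 268435456 is n = 78 (where E[X] = 256851595/268435456 ≈ 0.9568). Hence R_4(6) > 78, i.e. R_4(6) ≥ 79.

Largest n = 78; hence R_4(6) > 78.


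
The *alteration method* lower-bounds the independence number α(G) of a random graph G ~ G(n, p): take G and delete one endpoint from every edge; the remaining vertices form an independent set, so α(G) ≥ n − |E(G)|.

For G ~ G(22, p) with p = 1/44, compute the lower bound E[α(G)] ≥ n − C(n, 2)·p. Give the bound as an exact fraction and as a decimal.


E[|E(G)|] = C(22, 2)·p = 231 · (1/44) = 21/4.
E[α(G)] ≥ n − E[|E(G)|] = 22 − 21/4 = 67/4.
Numerically: ≈ 16.750000.
(This is only a lower bound; the true E[α(G)] may be larger.)

E[α(G)] ≥ 67/4 ≈ 16.750000.


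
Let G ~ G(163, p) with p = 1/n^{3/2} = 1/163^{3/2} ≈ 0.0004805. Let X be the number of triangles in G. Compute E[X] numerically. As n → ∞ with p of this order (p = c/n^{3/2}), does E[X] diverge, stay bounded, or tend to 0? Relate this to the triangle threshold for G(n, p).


Number of potential triangles: C(163, 3) = 708561.
Each occurs with probability p³ ≈ (0.0004805)³ ≈ 1.109573e-10.
By linearity: E[X] = C(163, 3)·p³ ≈ 708561 · 1.109573e-10 ≈ 0.0001.
Since α = 3/2 > 1, p = c/n^{3/2} = o(1/n) is below the triangle threshold p ~ 1/n. Asymptotically E[X] ~ (c³/6)·n^{3(1−α)} = (1³/6)·n^{-1.5} → 0, so by Markov's inequality G has no triangles w.h.p.

E[X] ≈ 0.0001; in regime p = Θ(1/n^{3/2}) E[X] tends to 0 (below the triangle threshold p ~ 1/n).


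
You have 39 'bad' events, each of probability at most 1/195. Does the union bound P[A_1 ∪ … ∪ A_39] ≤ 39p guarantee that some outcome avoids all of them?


Union bound: P[∪_{i=1}^{39} A_i] ≤ Σ_i P[A_i] ≤ 39·p = 39·(1/195) = 1/5.
Numerically: 1/5 ≈ 0.200.
Is 1/5 < 1? YES.
Since P[∪ A_i] ≤ 1/5 < 1, the complement has P[∩ A_i^c] ≥ 1 − 1/5 = 4/5 > 0, so some outcome avoids every A_i.

39·p = 1/5 ≈ 0.200; existence CERTIFIED by the union bound.


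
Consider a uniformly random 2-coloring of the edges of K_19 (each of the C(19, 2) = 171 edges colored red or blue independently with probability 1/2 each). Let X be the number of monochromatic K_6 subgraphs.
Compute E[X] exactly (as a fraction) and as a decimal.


Let X = Σ_S X_S over the C(19, 6) = 27132 subsets S of size 6, where X_S = 1 if the K_6 on S is monochromatic.
For a fixed S, the K_6 on S has C(6, 2) = 15 edges. P[all 15 edges red] = (1/2)^15, and likewise for blue, so P[monochromatic] = 2·(1/2)^15 = 2^{1 − 15} = 1/16384.
By linearity: E[X] = C(19, 6) · 2^{1 − 15} = 27132 · 1/16384 = 6783/4096.
Numerically: E[X] ≈ 1.6560.

E[X] = C(19,6)·2^(1−C(6,2)) = 6783/4096 ≈ 1.6560.


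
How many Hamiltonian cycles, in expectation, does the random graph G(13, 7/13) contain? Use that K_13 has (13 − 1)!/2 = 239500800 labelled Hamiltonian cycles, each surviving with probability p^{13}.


K_13 has (13 − 1)!/2 = 239500800 labelled Hamiltonian cycles.
For each such Hamiltonian cycle H, let X_H = 1 if all 13 edges of H are present in G. Then P[X_H = 1] = p^{13} = (7/13)^{13} = 96889010407/302875106592253.
By linearity of expectation: E[X] = Σ_H E[X_H] = 239500800 · p^{13} = 239500800 · 96889010407/302875106592253 = 23204995503684825600/302875106592253.
Numerically: E[X] ≈ 7.66e+04.

E[X] = 239500800 · (7/13)^{13} = 23204995503684825600/302875106592253 ≈ 7.66e+04.


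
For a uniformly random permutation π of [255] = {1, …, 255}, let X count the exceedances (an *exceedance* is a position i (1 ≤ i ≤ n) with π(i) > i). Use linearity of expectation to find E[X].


Write X = Σ_{i=1}^{255} X_i, where X_i = 1_{π(i) > i}.
For each fixed i, π(i) is uniform over {1, …, 255} (marginal of a uniform permutation), so P[π(i) > i] = (n − i)/n. Summing: Σ_{i=1}^{255} (n − i)/n = (0 + 1 + … + 254)/255 = 255(255 − 1)/(2·255) = (255 − 1)/2.
Hence E[X] = Σ_{i=1}^{255} (255 − i)/255 = 127 ≈ 127.00000.

E[X] = 127 = 127.00000.


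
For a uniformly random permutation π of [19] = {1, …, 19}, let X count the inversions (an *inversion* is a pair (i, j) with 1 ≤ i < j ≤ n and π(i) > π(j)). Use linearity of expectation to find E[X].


Write X = Σ X_I over the C(19, 2) = 171 pairs i < j, with X_I the indicator of one inversion.
There are 171 indicators.
For each fixed pair i < j, the values π(i) and π(j) are two distinct elements of {1, …, 19} in uniformly random order; by symmetry P[π(i) > π(j)] = 1/2.
By linearity: E[X] = 171 · (1/2) = C(19, 2) · (1/2) = 171/2 = 171/2 ≈ 85.500.

E[X] = 171/2 = 85.500.


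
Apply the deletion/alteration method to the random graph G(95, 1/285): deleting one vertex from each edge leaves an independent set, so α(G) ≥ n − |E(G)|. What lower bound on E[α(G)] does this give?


E[|E(G)|] = C(95, 2)·p = 4465 · (1/285) = 47/3.
E[α(G)] ≥ n − E[|E(G)|] = 95 − 47/3 = 238/3.
Numerically: ≈ 79.33333.
(This is only a lower bound; the true E[α(G)] may be larger.)

E[α(G)] ≥ 238/3 ≈ 79.33333.


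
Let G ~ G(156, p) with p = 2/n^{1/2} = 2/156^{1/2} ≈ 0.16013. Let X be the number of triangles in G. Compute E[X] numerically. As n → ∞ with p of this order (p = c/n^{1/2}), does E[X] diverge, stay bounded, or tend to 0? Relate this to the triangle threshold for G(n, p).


Number of potential triangles: C(156, 3) = 620620.
Each occurs with probability p³ ≈ (0.16013)³ ≈ 4.1058501e-03.
By linearity: E[X] = C(156, 3)·p³ ≈ 620620 · 4.1058501e-03 ≈ 2548.17269.
Since α = 1/2 < 1, p = c/n^{1/2} ≫ 1/n is above the triangle threshold p ~ 1/n. Asymptotically E[X] ~ (c³/6)·n^{3(1−α)} = (2³/6)·n^{1.5} → ∞; triangles are abundant w.h.p.

E[X] ≈ 2548.17269; in regime p = Θ(1/n^{1/2}) E[X] diverges (above the triangle threshold p ~ 1/n).


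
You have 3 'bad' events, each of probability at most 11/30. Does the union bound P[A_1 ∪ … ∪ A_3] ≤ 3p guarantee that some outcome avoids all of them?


Union bound: P[∪_{i=1}^{3} A_i] ≤ Σ_i P[A_i] ≤ 3·p = 3·(11/30) = 11/10.
Numerically: 11/10 ≈ 1.100.
Is 11/10 < 1? NO.
Since the bound 11/10 is ≥ 1, the union bound is uninformative here; it does NOT by itself certify existence.

3·p = 11/10 ≈ 1.100; existence NOT certified by the union bound.


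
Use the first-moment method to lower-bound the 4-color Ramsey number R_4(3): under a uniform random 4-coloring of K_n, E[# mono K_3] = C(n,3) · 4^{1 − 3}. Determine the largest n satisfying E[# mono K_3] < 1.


We need C(n, 3) · 4^{1 − 3} < 1, i.e. C(n, 3) < 4^{3 − 1} = 16.
Check values of n near the boundary:
  n = 3: C(3, 3) = 1; 1 < 16? YES
  n = 4: C(4, 3) = 4; 4 < 16? YES
  n = 5: C(5, 3) = 10; 10 < 16? YES
  n = 6: C(6, 3) = 20; 20 < 16? NO
  n = 7: C(7, 3) = 35; 35 < 16? NO
  n = 8: C(8, 3) = 56; 56 < 16? NO
The largest n with C(n, 3) < 16 is n = 5 (where E[X] = 5/8 ≈ 0.6250). Hence R_4(3) > 5, i.e. R_4(3) ≥ 6.

Largest n = 5; hence R_4(3) > 5.


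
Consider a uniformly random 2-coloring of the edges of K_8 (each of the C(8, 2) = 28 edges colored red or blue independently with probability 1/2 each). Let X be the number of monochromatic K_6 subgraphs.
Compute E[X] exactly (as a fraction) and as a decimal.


Let X = Σ_S X_S over the C(8, 6) = 28 subsets S of size 6, where X_S = 1 if the K_6 on S is monochromatic.
For a fixed S, the K_6 on S has C(6, 2) = 15 edges. P[all 15 edges red] = (1/2)^15, and likewise for blue, so P[monochromatic] = 2·(1/2)^15 = 2^{1 − 15} = 1/16384.
By linearity of expectation: E[X] = C(8, 6) · 2^{1 − 15} = 28 · 1/16384 = 7/4096.
Numerically: E[X] ≈ 0.002.

E[X] = C(8,6)·2^(1−C(6,2)) = 7/4096 ≈ 0.002.
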